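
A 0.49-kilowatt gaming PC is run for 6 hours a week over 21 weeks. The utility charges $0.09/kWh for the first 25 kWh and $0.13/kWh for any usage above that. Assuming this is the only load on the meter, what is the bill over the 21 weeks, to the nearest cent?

$7.03

Runtime = 6 h/week × 21 weeks = 126 h
Energy = 0.49 kW × 126 h = 61.74 kWh
Tier 1 (0–25 kWh): 25 × $0.09 = $2.25
Above 25 kWh: 36.74 × $0.13 = $4.7762
Bill = $7.03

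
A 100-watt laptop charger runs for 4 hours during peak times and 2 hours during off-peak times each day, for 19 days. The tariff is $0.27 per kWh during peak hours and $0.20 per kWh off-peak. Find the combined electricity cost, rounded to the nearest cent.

$2.81

Peak energy = 0.1 kW × 4 h × 19 = 7.6 kWh
Off-peak energy = 0.1 kW × 2 h × 19 = 3.8 kWh
Cost = 7.6 × $0.27 + 3.8 × $0.20 = $2.052 + $0.76 = $2.81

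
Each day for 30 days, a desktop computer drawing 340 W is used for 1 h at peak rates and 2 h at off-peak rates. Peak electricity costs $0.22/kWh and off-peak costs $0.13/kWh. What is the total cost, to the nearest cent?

$4.90

Peak energy = 0.34 kW × 1 h × 30 = 10.2 kWh
Off-peak energy = 0.34 kW × 2 h × 30 = 20.4 kWh
Cost = 10.2 × $0.22 + 20.4 × $0.13 = $2.244 + $2.652 = $4.90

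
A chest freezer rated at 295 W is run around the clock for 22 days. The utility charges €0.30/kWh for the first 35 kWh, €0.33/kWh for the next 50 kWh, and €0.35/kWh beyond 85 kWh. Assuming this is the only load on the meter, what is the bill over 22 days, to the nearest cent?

€51.77

Runtime = 24 h × 22 = 528 h
Energy = 0.295 kW × 528 h = 155.76 kWh
Tier 1 (0–35 kWh): 35 × €0.30 = €10.5
Tier 2 (35–85 kWh): 50 × €0.33 = €16.5
Above 85 kWh: 70.76 × €0.35 = €24.766
Bill = €51.77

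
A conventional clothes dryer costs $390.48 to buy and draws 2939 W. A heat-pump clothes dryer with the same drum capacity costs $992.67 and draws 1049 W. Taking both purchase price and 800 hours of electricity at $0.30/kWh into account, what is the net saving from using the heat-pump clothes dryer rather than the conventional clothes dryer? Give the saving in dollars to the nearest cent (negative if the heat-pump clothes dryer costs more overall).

-$148.59

conventional clothes dryer: $390.48 + (2939/1000) kW × 800 h × $0.30 = $390.48 + $705.36 = $1095.84
heat-pump clothes dryer: $992.67 + (1049/1000) kW × 800 h × $0.30 = $992.67 + $251.76 = $1244.43
Saving = $1095.84 − $1244.43 = −$148.59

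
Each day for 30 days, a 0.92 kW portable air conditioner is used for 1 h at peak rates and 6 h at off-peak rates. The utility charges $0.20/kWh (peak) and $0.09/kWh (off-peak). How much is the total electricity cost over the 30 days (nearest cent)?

Peak energy = 0.92 kW × 1 h × 30 = 27.6 kWh
Off-peak energy = 0.92 kW × 6 h × 30 = 165.6 kWh
Cost = 27.6 × $0.20 + 165.6 × $0.09 = $5.52 + $14.904 = $20.42

$20.42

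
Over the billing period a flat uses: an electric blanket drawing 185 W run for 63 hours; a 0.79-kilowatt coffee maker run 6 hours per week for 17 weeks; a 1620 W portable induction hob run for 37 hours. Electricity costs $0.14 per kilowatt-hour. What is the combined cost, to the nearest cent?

$21.30

electric blanket: 0.185 kW × 63 h = 11.655 kWh
coffee maker: Runtime = 6 h/week × 17 weeks = 102 h
coffee maker: 0.79 kW × 102 h = 80.58 kWh
portable induction hob: 1.62 kW × 37 h = 59.94 kWh
Total energy = 152.175 kWh
Cost = 152.175 × $0.14 = $21.30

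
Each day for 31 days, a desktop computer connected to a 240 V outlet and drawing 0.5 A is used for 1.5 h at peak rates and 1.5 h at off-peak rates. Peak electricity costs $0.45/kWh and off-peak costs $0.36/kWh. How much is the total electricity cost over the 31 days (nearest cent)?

Power = 0.5 A × 240 V = 120 W = 0.12 kW
Peak energy = 0.12 kW × 1.5 h × 31 = 5.58 kWh
Off-peak energy = 0.12 kW × 1.5 h × 31 = 5.58 kWh
Cost = 5.58 × $0.45 + 5.58 × $0.36 = $2.511 + $2.0088 = $4.52

$4.52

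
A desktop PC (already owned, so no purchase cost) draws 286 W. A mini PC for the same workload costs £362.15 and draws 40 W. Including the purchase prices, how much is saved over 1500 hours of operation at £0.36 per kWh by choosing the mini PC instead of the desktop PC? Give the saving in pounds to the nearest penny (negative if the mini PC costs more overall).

-£229.31

desktop PC: £0.00 + (286/1000) kW × 1500 h × £0.36 = £0.00 + £154.44 = £154.44
mini PC: £362.15 + (40/1000) kW × 1500 h × £0.36 = £362.15 + £21.6 = £383.75
Saving = £154.44 − £383.75 = −£229.31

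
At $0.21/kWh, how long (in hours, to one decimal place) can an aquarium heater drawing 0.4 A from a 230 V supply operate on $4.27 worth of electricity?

Power = 0.4 A × 230 V = 92 W = 0.092 kW
Energy available = $4.27 ÷ $0.21/kWh = 20.3333 kWh
Hours = 20.3333 kWh ÷ 0.092 kW = 221.0 h

221.0 h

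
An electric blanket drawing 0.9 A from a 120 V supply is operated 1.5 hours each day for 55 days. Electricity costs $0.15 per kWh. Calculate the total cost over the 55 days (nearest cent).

Power = 0.9 A × 120 V = 108 W = 0.108 kW
Runtime = 1.5 h/day × 55 days = 82.5 h
Energy = 0.108 kW × 82.5 h = 8.91 kWh
Cost = 8.91 kWh × $0.15/kWh = $1.34

$1.34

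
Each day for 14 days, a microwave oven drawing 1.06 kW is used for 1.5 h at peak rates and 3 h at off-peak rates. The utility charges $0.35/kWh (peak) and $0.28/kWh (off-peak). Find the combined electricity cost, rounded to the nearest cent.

Peak energy = 1.06 kW × 1.5 h × 14 = 22.26 kWh
Off-peak energy = 1.06 kW × 3 h × 14 = 44.52 kWh
Cost = 22.26 × $0.35 + 44.52 × $0.28 = $7.791 + $12.4656 = $20.26

$20.26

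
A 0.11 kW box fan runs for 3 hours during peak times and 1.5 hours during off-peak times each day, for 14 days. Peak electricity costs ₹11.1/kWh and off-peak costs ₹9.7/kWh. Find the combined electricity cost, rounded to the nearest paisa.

Peak energy = 0.11 kW × 3 h × 14 = 4.62 kWh
Off-peak energy = 0.11 kW × 1.5 h × 14 = 2.31 kWh
Cost = 4.62 × ₹11.1 + 2.31 × ₹9.7 = ₹51.282 + ₹22.407 = ₹73.69

₹73.69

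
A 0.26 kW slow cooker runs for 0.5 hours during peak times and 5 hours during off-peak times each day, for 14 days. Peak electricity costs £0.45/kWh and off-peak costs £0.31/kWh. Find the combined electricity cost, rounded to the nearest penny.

Peak energy = 0.26 kW × 0.5 h × 14 = 1.82 kWh
Off-peak energy = 0.26 kW × 5 h × 14 = 18.2 kWh
Cost = 1.82 × £0.45 + 18.2 × £0.31 = £0.819 + £5.642 = £6.46

£6.46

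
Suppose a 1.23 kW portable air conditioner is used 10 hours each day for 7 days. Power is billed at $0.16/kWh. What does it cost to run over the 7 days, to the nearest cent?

Runtime = 10 h/day × 7 days = 70 h
Energy = 1.23 kW × 70 h = 86.1 kWh
Cost = 86.1 kWh × $0.16/kWh = $13.78

$13.78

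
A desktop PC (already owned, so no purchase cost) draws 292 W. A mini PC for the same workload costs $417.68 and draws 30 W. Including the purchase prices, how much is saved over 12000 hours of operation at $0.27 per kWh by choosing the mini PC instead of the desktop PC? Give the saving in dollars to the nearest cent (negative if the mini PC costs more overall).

desktop PC: $0.00 + (292/1000) kW × 12000 h × $0.27 = $0.00 + $946.08 = $946.08
mini PC: $417.68 + (30/1000) kW × 12000 h × $0.27 = $417.68 + $97.2 = $514.88
Saving = $946.08 − $514.88 = $431.2

$431.20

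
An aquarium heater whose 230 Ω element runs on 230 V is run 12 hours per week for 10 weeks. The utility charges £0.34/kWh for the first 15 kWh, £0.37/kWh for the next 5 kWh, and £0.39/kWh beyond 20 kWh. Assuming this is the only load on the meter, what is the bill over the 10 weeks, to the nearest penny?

Power = V²/R = 230²/230 = 230 W = 0.23 kW
Runtime = 12 h/week × 10 weeks = 120 h
Energy = 0.23 kW × 120 h = 27.6 kWh
Tier 1 (0–15 kWh): 15 × £0.34 = £5.1
Tier 2 (15–20 kWh): 5 × £0.37 = £1.85
Above 20 kWh: 7.6 × £0.39 = £2.964
Bill = £9.91

£9.91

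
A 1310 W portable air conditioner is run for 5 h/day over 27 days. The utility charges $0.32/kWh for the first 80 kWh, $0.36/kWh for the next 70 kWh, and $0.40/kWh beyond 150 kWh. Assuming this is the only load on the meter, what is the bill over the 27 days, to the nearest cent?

$61.54

Runtime = 5 h/day × 27 days = 135 h
Energy = 1.31 kW × 135 h = 176.85 kWh
Tier 1 (0–80 kWh): 80 × $0.32 = $25.6
Tier 2 (80–150 kWh): 70 × $0.36 = $25.2
Above 150 kWh: 26.85 × $0.40 = $10.74
Bill = $61.54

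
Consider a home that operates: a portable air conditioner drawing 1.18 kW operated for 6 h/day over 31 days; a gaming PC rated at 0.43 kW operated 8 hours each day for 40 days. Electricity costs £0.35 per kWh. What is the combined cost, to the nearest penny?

portable air conditioner: Runtime = 6 h/day × 31 days = 186 h
portable air conditioner: 1.18 kW × 186 h = 219.48 kWh
gaming PC: Runtime = 8 h/day × 40 days = 320 h
gaming PC: 0.43 kW × 320 h = 137.6 kWh
Total energy = 357.08 kWh
Cost = 357.08 × £0.35 = £124.98

£124.98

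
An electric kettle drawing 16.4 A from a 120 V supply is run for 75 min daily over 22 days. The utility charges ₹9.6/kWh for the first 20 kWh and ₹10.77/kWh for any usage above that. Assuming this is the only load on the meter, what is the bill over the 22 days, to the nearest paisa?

Power = 16.4 A × 120 V = 1968 W = 1.968 kW
Runtime = 75 min × 22 = 1650 min = 27.5 h
Energy = 1.968 kW × 27.5 h = 54.12 kWh
Tier 1 (0–20 kWh): 20 × ₹9.6 = ₹192
Above 20 kWh: 34.12 × ₹10.77 = ₹367.4724
Bill = ₹559.47

₹559.47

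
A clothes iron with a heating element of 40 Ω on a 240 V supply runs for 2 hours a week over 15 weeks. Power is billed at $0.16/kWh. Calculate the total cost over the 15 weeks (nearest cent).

$6.91

Power = V²/R = 240²/40 = 1440 W = 1.44 kW
Runtime = 2 h/week × 15 weeks = 30 h
Energy = 1.44 kW × 30 h = 43.2 kWh
Cost = 43.2 kWh × $0.16/kWh = $6.91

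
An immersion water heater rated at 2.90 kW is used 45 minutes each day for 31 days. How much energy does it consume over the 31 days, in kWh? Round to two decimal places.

Runtime = 45 min × 31 = 1395 min = 23.25 h
Energy = 2.9 kW × 23.25 h = 67.425 kWh ≈ 67.43 kWh

67.43 kWh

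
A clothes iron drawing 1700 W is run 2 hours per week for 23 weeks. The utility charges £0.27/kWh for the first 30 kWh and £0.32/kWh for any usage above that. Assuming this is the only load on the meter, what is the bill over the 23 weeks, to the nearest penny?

Runtime = 2 h/week × 23 weeks = 46 h
Energy = 1.7 kW × 46 h = 78.2 kWh
Tier 1 (0–30 kWh): 30 × £0.27 = £8.1
Above 30 kWh: 48.2 × £0.32 = £15.424
Bill = £23.52

£23.52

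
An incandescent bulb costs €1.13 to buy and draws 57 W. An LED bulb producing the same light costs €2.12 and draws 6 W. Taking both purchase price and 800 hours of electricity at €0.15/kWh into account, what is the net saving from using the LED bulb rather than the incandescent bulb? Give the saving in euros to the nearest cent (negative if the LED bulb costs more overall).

incandescent bulb: €1.13 + (57/1000) kW × 800 h × €0.15 = €1.13 + €6.84 = €7.97
LED bulb: €2.12 + (6/1000) kW × 800 h × €0.15 = €2.12 + €0.72 = €2.84
Saving = €7.97 − €2.84 = €5.13

€5.13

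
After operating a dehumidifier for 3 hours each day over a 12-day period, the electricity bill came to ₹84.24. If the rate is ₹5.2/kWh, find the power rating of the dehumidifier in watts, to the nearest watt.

Energy = ₹84.24 ÷ ₹5.2/kWh = 16.2 kWh
Runtime = 3 h/day × 12 days = 36 h
Power = 16.2 kWh ÷ 36 h = 0.45 kW = 450 W

450 W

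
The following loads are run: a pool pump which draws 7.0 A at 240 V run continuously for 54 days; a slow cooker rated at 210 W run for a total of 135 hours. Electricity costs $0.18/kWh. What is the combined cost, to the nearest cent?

$397.01

pool pump: Power = 7.0 A × 240 V = 1680 W = 1.68 kW
pool pump: Runtime = 24 h × 54 = 1296 h
pool pump: 1.68 kW × 1296 h = 2177.28 kWh
slow cooker: 0.21 kW × 135 h = 28.35 kWh
Total energy = 2205.63 kWh
Cost = 2205.63 × $0.18 = $397.01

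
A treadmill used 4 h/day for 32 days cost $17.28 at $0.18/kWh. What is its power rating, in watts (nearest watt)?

750 W

Energy = $17.28 ÷ $0.18/kWh = 96 kWh
Runtime = 4 h/day × 32 days = 128 h
Power = 96 kWh ÷ 128 h = 0.75 kW = 750 W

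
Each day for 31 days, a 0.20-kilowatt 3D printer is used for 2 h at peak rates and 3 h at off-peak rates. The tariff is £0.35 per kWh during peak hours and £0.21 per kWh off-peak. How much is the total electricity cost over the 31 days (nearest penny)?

Peak energy = 0.2 kW × 2 h × 31 = 12.4 kWh
Off-peak energy = 0.2 kW × 3 h × 31 = 18.6 kWh
Cost = 12.4 × £0.35 + 18.6 × £0.21 = £4.34 + £3.906 = £8.25

£8.25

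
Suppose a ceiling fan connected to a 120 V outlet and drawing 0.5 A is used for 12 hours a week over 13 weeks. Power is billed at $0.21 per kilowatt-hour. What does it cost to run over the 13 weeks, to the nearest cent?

$1.97

Power = 0.5 A × 120 V = 60 W = 0.06 kW
Runtime = 12 h/week × 13 weeks = 156 h
Energy = 0.06 kW × 156 h = 9.36 kWh
Cost = 9.36 kWh × $0.21/kWh = $1.97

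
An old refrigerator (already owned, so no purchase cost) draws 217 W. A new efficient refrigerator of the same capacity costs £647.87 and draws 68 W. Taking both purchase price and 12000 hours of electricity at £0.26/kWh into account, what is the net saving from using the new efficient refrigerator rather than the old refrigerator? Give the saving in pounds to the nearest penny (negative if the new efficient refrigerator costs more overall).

old refrigerator: £0.00 + (217/1000) kW × 12000 h × £0.26 = £0.00 + £677.04 = £677.04
new efficient refrigerator: £647.87 + (68/1000) kW × 12000 h × £0.26 = £647.87 + £212.16 = £860.03
Saving = £677.04 − £860.03 = −£182.99

-£182.99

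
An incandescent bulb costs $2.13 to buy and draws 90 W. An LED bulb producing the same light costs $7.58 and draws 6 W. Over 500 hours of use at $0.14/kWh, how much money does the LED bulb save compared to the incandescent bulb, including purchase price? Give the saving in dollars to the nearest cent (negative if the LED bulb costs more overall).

incandescent bulb: $2.13 + (90/1000) kW × 500 h × $0.14 = $2.13 + $6.3 = $8.43
LED bulb: $7.58 + (6/1000) kW × 500 h × $0.14 = $7.58 + $0.42 = $8
Saving = $8.43 − $8 = $0.43

$0.43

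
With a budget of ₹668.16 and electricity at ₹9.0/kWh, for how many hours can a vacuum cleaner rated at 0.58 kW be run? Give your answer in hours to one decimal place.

128.0 h

Energy available = ₹668.16 ÷ ₹9.0/kWh = 74.24 kWh
Hours = 74.24 kWh ÷ 0.58 kW = 128.0 h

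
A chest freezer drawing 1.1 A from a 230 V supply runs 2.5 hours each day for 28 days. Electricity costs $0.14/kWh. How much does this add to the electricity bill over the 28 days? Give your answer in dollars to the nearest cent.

$2.48

Power = 1.1 A × 230 V = 253 W = 0.253 kW
Runtime = 2.5 h/day × 28 days = 70 h
Energy = 0.253 kW × 70 h = 17.71 kWh
Cost = 17.71 kWh × $0.14/kWh = $2.48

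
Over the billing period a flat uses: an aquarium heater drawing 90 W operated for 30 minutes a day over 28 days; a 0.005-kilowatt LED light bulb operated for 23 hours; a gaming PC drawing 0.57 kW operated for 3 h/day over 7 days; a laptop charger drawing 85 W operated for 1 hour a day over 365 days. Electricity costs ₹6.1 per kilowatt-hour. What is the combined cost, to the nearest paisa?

₹270.66

aquarium heater: Runtime = 30 min × 28 = 840 min = 14 h
aquarium heater: 0.09 kW × 14 h = 1.26 kWh
LED light bulb: 0.005 kW × 23 h = 0.115 kWh
gaming PC: Runtime = 3 h/day × 7 days = 21 h
gaming PC: 0.57 kW × 21 h = 11.97 kWh
laptop charger: Runtime = 1 h/day × 365 days = 365 h
laptop charger: 0.085 kW × 365 h = 31.025 kWh
Total energy = 44.37 kWh
Cost = 44.37 × ₹6.1 = ₹270.66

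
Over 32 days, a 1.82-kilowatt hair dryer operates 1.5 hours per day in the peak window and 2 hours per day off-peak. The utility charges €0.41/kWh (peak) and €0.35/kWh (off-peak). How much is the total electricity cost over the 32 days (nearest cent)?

Peak energy = 1.82 kW × 1.5 h × 32 = 87.36 kWh
Off-peak energy = 1.82 kW × 2 h × 32 = 116.48 kWh
Cost = 87.36 × €0.41 + 116.48 × €0.35 = €35.8176 + €40.768 = €76.59

€76.59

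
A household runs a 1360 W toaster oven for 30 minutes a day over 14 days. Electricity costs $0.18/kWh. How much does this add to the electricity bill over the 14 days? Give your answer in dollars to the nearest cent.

$1.71

Runtime = 30 min × 14 = 420 min = 7 h
Energy = 1.36 kW × 7 h = 9.52 kWh
Cost = 9.52 kWh × $0.18/kWh = $1.71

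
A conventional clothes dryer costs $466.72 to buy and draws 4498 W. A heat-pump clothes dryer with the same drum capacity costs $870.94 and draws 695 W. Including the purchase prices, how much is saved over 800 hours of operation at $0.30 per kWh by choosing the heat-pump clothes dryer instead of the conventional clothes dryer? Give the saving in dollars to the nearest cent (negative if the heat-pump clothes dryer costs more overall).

$508.50

conventional clothes dryer: $466.72 + (4498/1000) kW × 800 h × $0.30 = $466.72 + $1079.52 = $1546.24
heat-pump clothes dryer: $870.94 + (695/1000) kW × 800 h × $0.30 = $870.94 + $166.8 = $1037.74
Saving = $1546.24 − $1037.74 = $508.5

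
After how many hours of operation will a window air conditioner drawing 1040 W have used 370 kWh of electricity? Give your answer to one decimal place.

Hours = 370 kWh ÷ 1.04 kW = 355.8 h

355.8 h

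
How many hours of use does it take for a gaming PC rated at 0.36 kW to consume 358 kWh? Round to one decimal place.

Hours = 358 kWh ÷ 0.36 kW = 994.4 h

994.4 h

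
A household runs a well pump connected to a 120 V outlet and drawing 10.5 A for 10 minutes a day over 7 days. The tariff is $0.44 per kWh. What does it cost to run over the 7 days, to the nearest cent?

Power = 10.5 A × 120 V = 1260 W = 1.26 kW
Runtime = 10 min × 7 = 70 min = 1.166666… h
Energy = 1.26 kW × 1.166666… h = 1.47 kWh
Cost = 1.47 kWh × $0.44/kWh = $0.65

$0.65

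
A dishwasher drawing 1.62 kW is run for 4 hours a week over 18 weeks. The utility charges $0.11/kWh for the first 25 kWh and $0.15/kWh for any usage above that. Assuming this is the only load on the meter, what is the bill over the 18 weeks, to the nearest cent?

Runtime = 4 h/week × 18 weeks = 72 h
Energy = 1.62 kW × 72 h = 116.64 kWh
Tier 1 (0–25 kWh): 25 × $0.11 = $2.75
Above 25 kWh: 91.64 × $0.15 = $13.746
Bill = $16.50

$16.50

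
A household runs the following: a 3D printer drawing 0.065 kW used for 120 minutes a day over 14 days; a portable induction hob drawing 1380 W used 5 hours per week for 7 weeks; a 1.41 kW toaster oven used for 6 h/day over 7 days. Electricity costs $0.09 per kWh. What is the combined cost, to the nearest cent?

3D printer: Runtime = 120 min × 14 = 1680 min = 28 h
3D printer: 0.065 kW × 28 h = 1.82 kWh
portable induction hob: Runtime = 5 h/week × 7 weeks = 35 h
portable induction hob: 1.38 kW × 35 h = 48.3 kWh
toaster oven: Runtime = 6 h/day × 7 days = 42 h
toaster oven: 1.41 kW × 42 h = 59.22 kWh
Total energy = 109.34 kWh
Cost = 109.34 × $0.09 = $9.84

$9.84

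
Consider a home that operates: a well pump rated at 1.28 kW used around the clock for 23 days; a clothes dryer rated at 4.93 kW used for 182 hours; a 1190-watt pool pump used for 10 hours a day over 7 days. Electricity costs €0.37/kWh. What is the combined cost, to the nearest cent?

€624.23

well pump: Runtime = 24 h × 23 = 552 h
well pump: 1.28 kW × 552 h = 706.56 kWh
clothes dryer: 4.93 kW × 182 h = 897.26 kWh
pool pump: Runtime = 10 h/day × 7 days = 70 h
pool pump: 1.19 kW × 70 h = 83.3 kWh
Total energy = 1687.12 kWh
Cost = 1687.12 × €0.37 = €624.23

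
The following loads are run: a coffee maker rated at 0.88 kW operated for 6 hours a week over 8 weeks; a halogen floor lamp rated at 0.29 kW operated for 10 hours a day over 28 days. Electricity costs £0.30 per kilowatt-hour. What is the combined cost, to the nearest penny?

£37.03

coffee maker: Runtime = 6 h/week × 8 weeks = 48 h
coffee maker: 0.88 kW × 48 h = 42.24 kWh
halogen floor lamp: Runtime = 10 h/day × 28 days = 280 h
halogen floor lamp: 0.29 kW × 280 h = 81.2 kWh
Total energy = 123.44 kWh
Cost = 123.44 × £0.30 = £37.03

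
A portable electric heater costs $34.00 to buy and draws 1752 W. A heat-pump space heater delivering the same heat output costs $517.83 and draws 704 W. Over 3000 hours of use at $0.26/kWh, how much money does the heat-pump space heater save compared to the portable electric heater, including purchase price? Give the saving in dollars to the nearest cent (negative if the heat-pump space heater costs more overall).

portable electric heater: $34.00 + (1752/1000) kW × 3000 h × $0.26 = $34.00 + $1366.56 = $1400.56
heat-pump space heater: $517.83 + (704/1000) kW × 3000 h × $0.26 = $517.83 + $549.12 = $1066.95
Saving = $1400.56 − $1066.95 = $333.61

$333.61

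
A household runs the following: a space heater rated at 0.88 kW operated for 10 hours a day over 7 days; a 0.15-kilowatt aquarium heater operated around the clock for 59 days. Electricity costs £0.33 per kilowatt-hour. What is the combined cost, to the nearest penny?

space heater: Runtime = 10 h/day × 7 days = 70 h
space heater: 0.88 kW × 70 h = 61.6 kWh
aquarium heater: Runtime = 24 h × 59 = 1416 h
aquarium heater: 0.15 kW × 1416 h = 212.4 kWh
Total energy = 274 kWh
Cost = 274 × £0.33 = £90.42

£90.42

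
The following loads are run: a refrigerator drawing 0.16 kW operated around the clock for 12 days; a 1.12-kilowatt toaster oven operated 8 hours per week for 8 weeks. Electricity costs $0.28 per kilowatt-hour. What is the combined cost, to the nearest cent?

refrigerator: Runtime = 24 h × 12 = 288 h
refrigerator: 0.16 kW × 288 h = 46.08 kWh
toaster oven: Runtime = 8 h/week × 8 weeks = 64 h
toaster oven: 1.12 kW × 64 h = 71.68 kWh
Total energy = 117.76 kWh
Cost = 117.76 × $0.28 = $32.97

$32.97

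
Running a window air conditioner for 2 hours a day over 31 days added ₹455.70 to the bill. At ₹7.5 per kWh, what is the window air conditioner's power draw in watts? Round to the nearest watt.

Energy = ₹455.70 ÷ ₹7.5/kWh = 60.76 kWh
Runtime = 2 h/day × 31 days = 62 h
Power = 60.76 kWh ÷ 62 h = 0.98 kW = 980 W

980 W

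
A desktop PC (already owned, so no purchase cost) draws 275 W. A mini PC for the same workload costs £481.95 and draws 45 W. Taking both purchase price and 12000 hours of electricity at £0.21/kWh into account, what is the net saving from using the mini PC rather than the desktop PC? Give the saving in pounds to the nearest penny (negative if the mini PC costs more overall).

£97.65

desktop PC: £0.00 + (275/1000) kW × 12000 h × £0.21 = £0.00 + £693 = £693
mini PC: £481.95 + (45/1000) kW × 12000 h × £0.21 = £481.95 + £113.4 = £595.35
Saving = £693 − £595.35 = £97.65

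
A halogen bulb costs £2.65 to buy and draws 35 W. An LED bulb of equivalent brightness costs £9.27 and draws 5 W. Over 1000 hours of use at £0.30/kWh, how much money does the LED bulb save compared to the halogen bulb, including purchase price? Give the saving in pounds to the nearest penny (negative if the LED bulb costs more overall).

£2.38

halogen bulb: £2.65 + (35/1000) kW × 1000 h × £0.30 = £2.65 + £10.5 = £13.15
LED bulb: £9.27 + (5/1000) kW × 1000 h × £0.30 = £9.27 + £1.5 = £10.77
Saving = £13.15 − £10.77 = £2.38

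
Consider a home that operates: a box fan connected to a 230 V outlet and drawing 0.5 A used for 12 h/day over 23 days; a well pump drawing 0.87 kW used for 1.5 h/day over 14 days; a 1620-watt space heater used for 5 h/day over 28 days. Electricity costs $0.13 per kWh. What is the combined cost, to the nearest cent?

box fan: Power = 0.5 A × 230 V = 115 W = 0.115 kW
box fan: Runtime = 12 h/day × 23 days = 276 h
box fan: 0.115 kW × 276 h = 31.74 kWh
well pump: Runtime = 1.5 h/day × 14 days = 21 h
well pump: 0.87 kW × 21 h = 18.27 kWh
space heater: Runtime = 5 h/day × 28 days = 140 h
space heater: 1.62 kW × 140 h = 226.8 kWh
Total energy = 276.81 kWh
Cost = 276.81 × $0.13 = $35.99

$35.99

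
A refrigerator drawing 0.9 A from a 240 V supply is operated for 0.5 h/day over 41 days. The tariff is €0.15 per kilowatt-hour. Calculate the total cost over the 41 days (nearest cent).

Power = 0.9 A × 240 V = 216 W = 0.216 kW
Runtime = 0.5 h/day × 41 days = 20.5 h
Energy = 0.216 kW × 20.5 h = 4.428 kWh
Cost = 4.428 kWh × €0.15/kWh = €0.66

€0.66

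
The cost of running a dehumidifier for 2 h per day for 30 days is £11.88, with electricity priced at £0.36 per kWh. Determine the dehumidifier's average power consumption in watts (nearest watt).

Energy = £11.88 ÷ £0.36/kWh = 33 kWh
Runtime = 2 h/day × 30 days = 60 h
Power = 33 kWh ÷ 60 h = 0.55 kW = 550 W

550 W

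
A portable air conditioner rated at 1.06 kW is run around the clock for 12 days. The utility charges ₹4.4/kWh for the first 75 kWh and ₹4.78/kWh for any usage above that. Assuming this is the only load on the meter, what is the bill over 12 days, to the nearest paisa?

₹1430.74

Runtime = 24 h × 12 = 288 h
Energy = 1.06 kW × 288 h = 305.28 kWh
Tier 1 (0–75 kWh): 75 × ₹4.4 = ₹330
Above 75 kWh: 230.28 × ₹4.78 = ₹1100.7384
Bill = ₹1430.74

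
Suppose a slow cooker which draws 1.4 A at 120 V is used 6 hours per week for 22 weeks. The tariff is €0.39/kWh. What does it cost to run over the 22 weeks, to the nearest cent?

Power = 1.4 A × 120 V = 168 W = 0.168 kW
Runtime = 6 h/week × 22 weeks = 132 h
Energy = 0.168 kW × 132 h = 22.176 kWh
Cost = 22.176 kWh × €0.39/kWh = €8.65

€8.65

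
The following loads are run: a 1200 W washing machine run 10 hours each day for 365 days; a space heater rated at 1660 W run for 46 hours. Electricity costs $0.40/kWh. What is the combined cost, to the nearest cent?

$1782.54

washing machine: Runtime = 10 h/day × 365 days = 3650 h
washing machine: 1.2 kW × 3650 h = 4380 kWh
space heater: 1.66 kW × 46 h = 76.36 kWh
Total energy = 4456.36 kWh
Cost = 4456.36 × $0.40 = $1782.54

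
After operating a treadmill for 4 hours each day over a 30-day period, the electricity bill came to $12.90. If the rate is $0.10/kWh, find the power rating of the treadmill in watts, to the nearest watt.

1075 W

Energy = $12.90 ÷ $0.10/kWh = 129 kWh
Runtime = 4 h/day × 30 days = 120 h
Power = 129 kWh ÷ 120 h = 1.075 kW = 1075 W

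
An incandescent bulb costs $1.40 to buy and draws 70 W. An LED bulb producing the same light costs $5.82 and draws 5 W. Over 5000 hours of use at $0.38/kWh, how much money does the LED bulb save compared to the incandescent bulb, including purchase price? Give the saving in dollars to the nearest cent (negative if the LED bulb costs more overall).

$119.08

incandescent bulb: $1.40 + (70/1000) kW × 5000 h × $0.38 = $1.40 + $133 = $134.4
LED bulb: $5.82 + (5/1000) kW × 5000 h × $0.38 = $5.82 + $9.5 = $15.32
Saving = $134.4 − $15.32 = $119.08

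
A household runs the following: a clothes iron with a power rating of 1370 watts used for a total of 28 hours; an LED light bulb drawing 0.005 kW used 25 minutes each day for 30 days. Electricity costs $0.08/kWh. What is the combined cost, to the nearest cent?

clothes iron: 1.37 kW × 28 h = 38.36 kWh
LED light bulb: Runtime = 25 min × 30 = 750 min = 12.5 h
LED light bulb: 0.005 kW × 12.5 h = 0.0625 kWh
Total energy = 38.4225 kWh
Cost = 38.4225 × $0.08 = $3.07

$3.07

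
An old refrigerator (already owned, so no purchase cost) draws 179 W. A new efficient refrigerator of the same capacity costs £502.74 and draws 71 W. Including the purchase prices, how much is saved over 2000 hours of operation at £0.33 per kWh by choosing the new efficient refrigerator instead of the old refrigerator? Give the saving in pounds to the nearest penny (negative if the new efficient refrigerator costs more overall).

-£431.46

old refrigerator: £0.00 + (179/1000) kW × 2000 h × £0.33 = £0.00 + £118.14 = £118.14
new efficient refrigerator: £502.74 + (71/1000) kW × 2000 h × £0.33 = £502.74 + £46.86 = £549.6
Saving = £118.14 − £549.6 = −£431.46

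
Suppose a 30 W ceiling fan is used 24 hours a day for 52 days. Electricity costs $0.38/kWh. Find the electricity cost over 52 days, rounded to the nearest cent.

Runtime = 24 h × 52 = 1248 h
Energy = 0.03 kW × 1248 h = 37.44 kWh
Cost = 37.44 kWh × $0.38/kWh = $14.23

$14.23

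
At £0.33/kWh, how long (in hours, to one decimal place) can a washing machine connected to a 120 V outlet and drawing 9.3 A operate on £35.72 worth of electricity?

Power = 9.3 A × 120 V = 1116 W = 1.116 kW
Energy available = £35.72 ÷ £0.33/kWh = 108.2424 kWh
Hours = 108.2424 kWh ÷ 1.116 kW = 97.0 h

97.0 h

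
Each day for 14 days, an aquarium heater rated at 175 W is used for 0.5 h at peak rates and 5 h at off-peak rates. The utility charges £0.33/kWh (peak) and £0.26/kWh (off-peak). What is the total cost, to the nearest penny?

Peak energy = 0.175 kW × 0.5 h × 14 = 1.225 kWh
Off-peak energy = 0.175 kW × 5 h × 14 = 12.25 kWh
Cost = 1.225 × £0.33 + 12.25 × £0.26 = £0.40425 + £3.185 = £3.59

£3.59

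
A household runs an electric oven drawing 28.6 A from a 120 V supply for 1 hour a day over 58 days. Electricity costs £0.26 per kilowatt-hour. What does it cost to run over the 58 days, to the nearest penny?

£51.75

Power = 28.6 A × 120 V = 3432 W = 3.432 kW
Runtime = 1 h/day × 58 days = 58 h
Energy = 3.432 kW × 58 h = 199.056 kWh
Cost = 199.056 kWh × £0.26/kWh = £51.75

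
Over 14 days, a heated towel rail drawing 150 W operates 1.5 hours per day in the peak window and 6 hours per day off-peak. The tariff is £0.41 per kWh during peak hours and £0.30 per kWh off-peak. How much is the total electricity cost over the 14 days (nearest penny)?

£5.07

Peak energy = 0.15 kW × 1.5 h × 14 = 3.15 kWh
Off-peak energy = 0.15 kW × 6 h × 14 = 12.6 kWh
Cost = 3.15 × £0.41 + 12.6 × £0.30 = £1.2915 + £3.78 = £5.07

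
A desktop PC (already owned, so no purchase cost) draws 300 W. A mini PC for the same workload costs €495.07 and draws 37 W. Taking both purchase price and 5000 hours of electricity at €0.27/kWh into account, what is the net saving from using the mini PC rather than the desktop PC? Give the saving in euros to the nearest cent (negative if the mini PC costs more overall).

-€140.02

desktop PC: €0.00 + (300/1000) kW × 5000 h × €0.27 = €0.00 + €405 = €405
mini PC: €495.07 + (37/1000) kW × 5000 h × €0.27 = €495.07 + €49.95 = €545.02
Saving = €405 − €545.02 = −€140.02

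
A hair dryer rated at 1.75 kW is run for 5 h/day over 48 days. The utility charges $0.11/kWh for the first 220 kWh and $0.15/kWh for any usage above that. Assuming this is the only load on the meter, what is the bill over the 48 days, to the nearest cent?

Runtime = 5 h/day × 48 days = 240 h
Energy = 1.75 kW × 240 h = 420 kWh
Tier 1 (0–220 kWh): 220 × $0.11 = $24.2
Above 220 kWh: 200 × $0.15 = $30
Bill = $54.20

$54.20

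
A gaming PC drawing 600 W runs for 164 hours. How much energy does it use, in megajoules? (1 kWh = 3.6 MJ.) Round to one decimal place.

354.2 MJ

Energy = 0.6 kW × 164 h = 98.4 kWh
= 98.4 × 3.6 MJ = 354.2 MJ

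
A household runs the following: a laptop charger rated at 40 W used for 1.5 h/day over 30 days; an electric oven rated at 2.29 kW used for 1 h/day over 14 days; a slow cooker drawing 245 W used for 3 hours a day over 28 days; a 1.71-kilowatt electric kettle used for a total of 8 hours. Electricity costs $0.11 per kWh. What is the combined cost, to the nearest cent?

$7.49

laptop charger: Runtime = 1.5 h/day × 30 days = 45 h
laptop charger: 0.04 kW × 45 h = 1.8 kWh
electric oven: Runtime = 1 h/day × 14 days = 14 h
electric oven: 2.29 kW × 14 h = 32.06 kWh
slow cooker: Runtime = 3 h/day × 28 days = 84 h
slow cooker: 0.245 kW × 84 h = 20.58 kWh
electric kettle: 1.71 kW × 8 h = 13.68 kWh
Total energy = 68.12 kWh
Cost = 68.12 × $0.11 = $7.49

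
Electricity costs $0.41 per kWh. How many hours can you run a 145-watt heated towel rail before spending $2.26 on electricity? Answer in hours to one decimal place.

38.0 h

Energy available = $2.26 ÷ $0.41/kWh = 5.5122 kWh
Hours = 5.5122 kWh ÷ 0.145 kW = 38.0 h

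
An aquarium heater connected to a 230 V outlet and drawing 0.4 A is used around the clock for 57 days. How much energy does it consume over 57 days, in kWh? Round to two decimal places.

125.86 kWh

Power = 0.4 A × 230 V = 92 W = 0.092 kW
Runtime = 24 h × 57 = 1368 h
Energy = 0.092 kW × 1368 h = 125.856 kWh ≈ 125.86 kWh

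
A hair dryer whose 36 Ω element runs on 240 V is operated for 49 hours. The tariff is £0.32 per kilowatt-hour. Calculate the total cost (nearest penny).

Power = V²/R = 240²/36 = 1600 W = 1.6 kW
Energy = 1.6 kW × 49 h = 78.4 kWh
Cost = 78.4 kWh × £0.32/kWh = £25.09

£25.09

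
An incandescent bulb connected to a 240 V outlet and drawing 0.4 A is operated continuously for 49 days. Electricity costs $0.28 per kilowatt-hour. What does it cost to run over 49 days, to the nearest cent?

$31.61

Power = 0.4 A × 240 V = 96 W = 0.096 kW
Runtime = 24 h × 49 = 1176 h
Energy = 0.096 kW × 1176 h = 112.896 kWh
Cost = 112.896 kWh × $0.28/kWh = $31.61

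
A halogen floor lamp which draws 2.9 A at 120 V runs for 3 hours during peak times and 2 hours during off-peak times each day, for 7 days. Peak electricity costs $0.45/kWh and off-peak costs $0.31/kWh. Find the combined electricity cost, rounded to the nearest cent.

Power = 2.9 A × 120 V = 348 W = 0.348 kW
Peak energy = 0.348 kW × 3 h × 7 = 7.308 kWh
Off-peak energy = 0.348 kW × 2 h × 7 = 4.872 kWh
Cost = 7.308 × $0.45 + 4.872 × $0.31 = $3.2886 + $1.51032 = $4.80

$4.80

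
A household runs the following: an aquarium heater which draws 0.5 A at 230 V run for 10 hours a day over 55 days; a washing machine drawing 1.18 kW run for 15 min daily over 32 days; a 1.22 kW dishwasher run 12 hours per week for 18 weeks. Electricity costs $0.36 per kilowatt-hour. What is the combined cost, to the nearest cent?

aquarium heater: Power = 0.5 A × 230 V = 115 W = 0.115 kW
aquarium heater: Runtime = 10 h/day × 55 days = 550 h
aquarium heater: 0.115 kW × 550 h = 63.25 kWh
washing machine: Runtime = 15 min × 32 = 480 min = 8 h
washing machine: 1.18 kW × 8 h = 9.44 kWh
dishwasher: Runtime = 12 h/week × 18 weeks = 216 h
dishwasher: 1.22 kW × 216 h = 263.52 kWh
Total energy = 336.21 kWh
Cost = 336.21 × $0.36 = $121.04

$121.04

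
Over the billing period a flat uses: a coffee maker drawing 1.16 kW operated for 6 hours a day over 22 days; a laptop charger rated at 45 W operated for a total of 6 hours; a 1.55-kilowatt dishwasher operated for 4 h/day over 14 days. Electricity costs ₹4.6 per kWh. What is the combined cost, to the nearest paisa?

coffee maker: Runtime = 6 h/day × 22 days = 132 h
coffee maker: 1.16 kW × 132 h = 153.12 kWh
laptop charger: 0.045 kW × 6 h = 0.27 kWh
dishwasher: Runtime = 4 h/day × 14 days = 56 h
dishwasher: 1.55 kW × 56 h = 86.8 kWh
Total energy = 240.19 kWh
Cost = 240.19 × ₹4.6 = ₹1104.87

₹1104.87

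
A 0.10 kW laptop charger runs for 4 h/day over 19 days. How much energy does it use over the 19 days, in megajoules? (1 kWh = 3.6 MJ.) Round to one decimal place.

Runtime = 4 h/day × 19 days = 76 h
Energy = 0.1 kW × 76 h = 7.6 kWh
= 7.6 × 3.6 MJ = 27.4 MJ

27.4 MJ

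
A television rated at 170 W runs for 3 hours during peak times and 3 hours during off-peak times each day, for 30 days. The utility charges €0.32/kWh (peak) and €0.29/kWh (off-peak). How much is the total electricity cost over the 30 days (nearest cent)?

Peak energy = 0.17 kW × 3 h × 30 = 15.3 kWh
Off-peak energy = 0.17 kW × 3 h × 30 = 15.3 kWh
Cost = 15.3 × €0.32 + 15.3 × €0.29 = €4.896 + €4.437 = €9.33

€9.33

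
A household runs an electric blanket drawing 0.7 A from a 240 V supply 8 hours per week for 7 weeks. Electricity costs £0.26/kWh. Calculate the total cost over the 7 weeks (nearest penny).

Power = 0.7 A × 240 V = 168 W = 0.168 kW
Runtime = 8 h/week × 7 weeks = 56 h
Energy = 0.168 kW × 56 h = 9.408 kWh
Cost = 9.408 kWh × £0.26/kWh = £2.45

£2.45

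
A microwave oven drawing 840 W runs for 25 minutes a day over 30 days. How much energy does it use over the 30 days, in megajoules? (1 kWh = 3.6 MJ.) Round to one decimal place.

37.8 MJ

Runtime = 25 min × 30 = 750 min = 12.5 h
Energy = 0.84 kW × 12.5 h = 10.5 kWh
= 10.5 × 3.6 MJ = 37.8 MJ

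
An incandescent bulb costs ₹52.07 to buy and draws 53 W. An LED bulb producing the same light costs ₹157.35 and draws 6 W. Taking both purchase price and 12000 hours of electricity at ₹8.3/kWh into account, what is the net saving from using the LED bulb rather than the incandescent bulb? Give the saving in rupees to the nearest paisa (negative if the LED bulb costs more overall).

incandescent bulb: ₹52.07 + (53/1000) kW × 12000 h × ₹8.3 = ₹52.07 + ₹5278.8 = ₹5330.87
LED bulb: ₹157.35 + (6/1000) kW × 12000 h × ₹8.3 = ₹157.35 + ₹597.6 = ₹754.95
Saving = ₹5330.87 − ₹754.95 = ₹4575.92

₹4575.92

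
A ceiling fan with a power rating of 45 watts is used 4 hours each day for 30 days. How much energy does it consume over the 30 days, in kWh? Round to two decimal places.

Runtime = 4 h/day × 30 days = 120 h
Energy = 0.045 kW × 120 h = 5.4 kWh

5.40 kWh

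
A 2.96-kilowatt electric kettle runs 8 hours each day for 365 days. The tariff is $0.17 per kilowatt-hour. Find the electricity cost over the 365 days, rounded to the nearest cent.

Runtime = 8 h/day × 365 days = 2920 h
Energy = 2.96 kW × 2920 h = 8643.2 kWh
Cost = 8643.2 kWh × $0.17/kWh = $1469.34

$1469.34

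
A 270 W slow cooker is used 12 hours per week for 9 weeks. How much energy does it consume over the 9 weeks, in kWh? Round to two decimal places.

29.16 kWh

Runtime = 12 h/week × 9 weeks = 108 h
Energy = 0.27 kW × 108 h = 29.16 kWh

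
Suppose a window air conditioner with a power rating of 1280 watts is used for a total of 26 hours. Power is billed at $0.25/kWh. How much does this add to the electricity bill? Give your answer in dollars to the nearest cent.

Energy = 1.28 kW × 26 h = 33.28 kWh
Cost = 33.28 kWh × $0.25/kWh = $8.32

$8.32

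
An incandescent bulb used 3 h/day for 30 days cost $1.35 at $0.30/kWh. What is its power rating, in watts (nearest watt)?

50 W

Energy = $1.35 ÷ $0.30/kWh = 4.5 kWh
Runtime = 3 h/day × 30 days = 90 h
Power = 4.5 kWh ÷ 90 h = 0.05 kW = 50 W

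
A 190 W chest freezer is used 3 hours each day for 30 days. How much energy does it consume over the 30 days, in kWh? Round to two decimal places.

17.10 kWh

Runtime = 3 h/day × 30 days = 90 h
Energy = 0.19 kW × 90 h = 17.1 kWh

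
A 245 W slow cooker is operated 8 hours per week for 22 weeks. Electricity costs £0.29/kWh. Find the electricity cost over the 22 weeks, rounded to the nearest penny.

£12.50

Runtime = 8 h/week × 22 weeks = 176 h
Energy = 0.245 kW × 176 h = 43.12 kWh
Cost = 43.12 kWh × £0.29/kWh = £12.50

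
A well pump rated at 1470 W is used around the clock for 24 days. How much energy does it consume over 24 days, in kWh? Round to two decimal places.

Runtime = 24 h × 24 = 576 h
Energy = 1.47 kW × 576 h = 846.72 kWh

846.72 kWh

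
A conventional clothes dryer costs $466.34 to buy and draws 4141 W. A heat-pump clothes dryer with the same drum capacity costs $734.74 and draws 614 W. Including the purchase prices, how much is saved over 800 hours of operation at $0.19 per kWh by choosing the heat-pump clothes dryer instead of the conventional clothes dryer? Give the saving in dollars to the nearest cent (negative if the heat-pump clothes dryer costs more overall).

conventional clothes dryer: $466.34 + (4141/1000) kW × 800 h × $0.19 = $466.34 + $629.432 = $1095.772
heat-pump clothes dryer: $734.74 + (614/1000) kW × 800 h × $0.19 = $734.74 + $93.328 = $828.068
Saving = $1095.772 − $828.068 = $267.704 → $267.70

$267.70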